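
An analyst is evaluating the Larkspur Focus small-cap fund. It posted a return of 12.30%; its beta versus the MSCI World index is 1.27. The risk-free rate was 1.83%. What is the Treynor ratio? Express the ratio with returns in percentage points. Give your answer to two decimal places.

Treynor = (Rp − Rf) / β = (12.30% − 1.83%) / 1.27 = 10.47 / 1.27 = 8.2441

8.24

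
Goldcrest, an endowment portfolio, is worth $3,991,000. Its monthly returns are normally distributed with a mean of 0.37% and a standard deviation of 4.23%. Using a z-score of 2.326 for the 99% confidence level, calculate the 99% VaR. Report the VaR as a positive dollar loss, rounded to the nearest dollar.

$377,907

Return at the 99% tail: μ − z·σ = 0.37% − 2.326 × 4.23% = 0.37 − 9.83898 = -9.46898%
VaR = −(-9.46898%) × $3,991,000 = 9.46898% × $3,991,000 = $377,907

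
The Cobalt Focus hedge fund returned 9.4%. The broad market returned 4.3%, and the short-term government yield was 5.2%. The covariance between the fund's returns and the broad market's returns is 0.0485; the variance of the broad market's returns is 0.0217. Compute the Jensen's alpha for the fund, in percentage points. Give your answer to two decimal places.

β = Cov / Var = 0.0485 / 0.0217 = 2.2350
E[R] = Rf + β(Rm − Rf) = 5.2% + 2.2350 × (4.3% − 5.2%) = 3.1885%
α = Rp − E[R] = 9.4% − 3.1885% = 6.2115

6.21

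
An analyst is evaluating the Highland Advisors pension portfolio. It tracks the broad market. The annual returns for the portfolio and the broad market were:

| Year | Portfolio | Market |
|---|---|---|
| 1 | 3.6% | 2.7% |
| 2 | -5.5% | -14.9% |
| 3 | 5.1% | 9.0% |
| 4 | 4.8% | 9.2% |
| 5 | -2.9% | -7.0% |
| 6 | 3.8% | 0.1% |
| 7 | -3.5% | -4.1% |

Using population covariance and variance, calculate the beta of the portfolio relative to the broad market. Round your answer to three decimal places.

r̄p = 0.7714%,  r̄m = -0.7143%
Cov = Σ(rp − r̄p)(rm − r̄m) / 7 = 31.5167
Var(rm) = Σ(rm − r̄m)² / 7 = 65.3127
β = Cov / Var = 31.5167 / 65.3127 = 0.4826

0.483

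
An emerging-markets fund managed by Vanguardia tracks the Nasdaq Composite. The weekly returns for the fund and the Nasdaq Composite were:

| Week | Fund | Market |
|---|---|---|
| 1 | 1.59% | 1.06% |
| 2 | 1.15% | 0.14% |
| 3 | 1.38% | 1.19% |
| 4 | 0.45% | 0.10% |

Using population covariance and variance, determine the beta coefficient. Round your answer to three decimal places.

r̄p = 1.1425%,  r̄m = 0.6225%
Cov = Σ(rp − r̄p)(rm − r̄m) / 4 = 0.1722
Var(rm) = Σ(rm − r̄m)² / 4 = 0.2548
β = Cov / Var = 0.1722 / 0.2548 = 0.6758

0.676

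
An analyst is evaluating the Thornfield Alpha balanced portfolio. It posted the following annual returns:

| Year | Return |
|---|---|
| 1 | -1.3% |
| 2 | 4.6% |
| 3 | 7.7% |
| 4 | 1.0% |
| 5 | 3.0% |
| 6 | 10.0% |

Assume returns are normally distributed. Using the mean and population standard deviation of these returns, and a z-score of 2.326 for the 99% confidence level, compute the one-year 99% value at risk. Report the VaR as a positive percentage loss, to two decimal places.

4.74

r̄ = (-1.3 + 4.6 + 7.7 + 1 + 3 + 10) / 6 = 4.1667%
Population std dev = √[87.9733 / 6] = 3.8291%
VaR = −(r̄ − z·σ) = −(4.1667 − 2.326 × 3.8291) = −(-4.7398) = 4.7398%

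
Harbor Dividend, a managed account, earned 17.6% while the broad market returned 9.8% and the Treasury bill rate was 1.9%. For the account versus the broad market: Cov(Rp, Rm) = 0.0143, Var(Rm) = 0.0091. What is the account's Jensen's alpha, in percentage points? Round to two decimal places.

3.29

β = Cov / Var = 0.0143 / 0.0091 = 1.5714
E[R] = Rf + β(Rm − Rf) = 1.9% + 1.5714 × (9.8% − 1.9%) = 14.3141%
α = Rp − E[R] = 17.6% − 14.3141% = 3.2859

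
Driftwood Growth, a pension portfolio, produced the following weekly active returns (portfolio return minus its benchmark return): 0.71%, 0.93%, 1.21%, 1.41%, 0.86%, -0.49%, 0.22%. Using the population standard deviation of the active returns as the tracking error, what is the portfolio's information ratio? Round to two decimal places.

r̄ = (0.71 + 0.93 + 1.21 + 1.41 + 0.86 − 0.49 + 0.22) / 7 = 0.6929%
Σ(r − r̄)² = 2.4889; population σ = √(2.4889/7) = 0.5963%
IR = r̄ / tracking error = 0.6929 / 0.5963 = 1.1620

1.16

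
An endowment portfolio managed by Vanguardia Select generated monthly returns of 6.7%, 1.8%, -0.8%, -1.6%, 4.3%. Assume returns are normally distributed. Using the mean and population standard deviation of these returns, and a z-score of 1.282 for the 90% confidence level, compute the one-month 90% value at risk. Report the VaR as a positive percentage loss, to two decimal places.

r̄ = (6.7 + 1.8 − 0.8 − 1.6 + 4.3) / 5 = 2.0800%
Population std dev = √[48.1880 / 5] = 3.1044%
VaR = −(r̄ − z·σ) = −(2.0800 − 1.282 × 3.1044) = −(-1.8998) = 1.8998%

1.90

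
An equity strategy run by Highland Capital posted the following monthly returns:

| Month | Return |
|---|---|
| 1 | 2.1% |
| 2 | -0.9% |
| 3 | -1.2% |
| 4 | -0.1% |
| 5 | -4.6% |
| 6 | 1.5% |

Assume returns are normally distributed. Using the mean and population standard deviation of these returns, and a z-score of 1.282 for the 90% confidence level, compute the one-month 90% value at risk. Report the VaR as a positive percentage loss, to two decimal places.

3.32

r̄ = (2.1 − 0.9 − 1.2 − 0.1 − 4.6 + 1.5) / 6 = -0.5333%
Σ(r − r̄)² = 28.3733; population σ = √(28.3733/6) = 2.1746%
VaR = −(r̄ − z·σ) = −(-0.5333 − 1.282 × 2.1746) = −(-3.3211) = 3.3211%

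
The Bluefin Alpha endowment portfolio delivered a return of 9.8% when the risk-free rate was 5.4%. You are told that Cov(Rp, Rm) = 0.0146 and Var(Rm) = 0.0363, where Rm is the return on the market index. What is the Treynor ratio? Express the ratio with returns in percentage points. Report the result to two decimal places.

10.94

β = Cov / Var = 0.0146 / 0.0363 = 0.4022
Treynor = (Rp − Rf) / β = (9.8% − 5.4%) / 0.4022 = 4.40 / 0.4022 = 10.9398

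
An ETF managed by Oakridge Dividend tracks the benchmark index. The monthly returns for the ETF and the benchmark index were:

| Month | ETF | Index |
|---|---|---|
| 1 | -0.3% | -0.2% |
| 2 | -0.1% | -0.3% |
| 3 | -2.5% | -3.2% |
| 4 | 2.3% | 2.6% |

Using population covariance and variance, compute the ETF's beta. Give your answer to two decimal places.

0.83

r̄p = -0.1500%,  r̄m = -0.2750%
Cov = Σ(rp − r̄p)(rm − r̄m) / 4 = 3.4763
Var(rm) = Σ(rm − r̄m)² / 4 = 4.2069
β = Cov / Var = 3.4763 / 4.2069 = 0.8263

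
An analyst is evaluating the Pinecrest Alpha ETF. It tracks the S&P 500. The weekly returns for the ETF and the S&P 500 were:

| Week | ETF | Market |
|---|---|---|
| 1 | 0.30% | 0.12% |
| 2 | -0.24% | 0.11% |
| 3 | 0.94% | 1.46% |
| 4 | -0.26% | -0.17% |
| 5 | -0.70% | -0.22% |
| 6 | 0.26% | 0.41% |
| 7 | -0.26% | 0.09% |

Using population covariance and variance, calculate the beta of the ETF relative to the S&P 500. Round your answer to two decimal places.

r̄p = 0.0057%,  r̄m = 0.2571%
Cov = Σ(rp − r̄p)(rm − r̄m) / 7 = 0.2362
Var(rm) = Σ(rm − r̄m)² / 7 = 0.2784
β = Cov / Var = 0.2362 / 0.2784 = 0.8484

0.85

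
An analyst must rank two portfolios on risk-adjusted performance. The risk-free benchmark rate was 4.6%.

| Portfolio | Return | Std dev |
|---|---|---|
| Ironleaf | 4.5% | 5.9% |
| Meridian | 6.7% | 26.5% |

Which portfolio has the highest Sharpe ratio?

Ironleaf: Sharpe ratio = (4.5% − 4.6%) / 5.9% = -0.017
Meridian: Sharpe ratio = (6.7% − 4.6%) / 26.5% = 0.079
Highest: Meridian (0.079).

Meridian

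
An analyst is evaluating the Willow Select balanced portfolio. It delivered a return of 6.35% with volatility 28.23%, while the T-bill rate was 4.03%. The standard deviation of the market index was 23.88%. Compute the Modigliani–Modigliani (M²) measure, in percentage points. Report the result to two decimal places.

5.99

Sharpe = (Rp − Rf) / σp = (6.35% − 4.03%) / 28.23% = 0.0822
M² = Rf + Sharpe × σm = 4.03% + 0.0822 × 23.88% = 5.9929%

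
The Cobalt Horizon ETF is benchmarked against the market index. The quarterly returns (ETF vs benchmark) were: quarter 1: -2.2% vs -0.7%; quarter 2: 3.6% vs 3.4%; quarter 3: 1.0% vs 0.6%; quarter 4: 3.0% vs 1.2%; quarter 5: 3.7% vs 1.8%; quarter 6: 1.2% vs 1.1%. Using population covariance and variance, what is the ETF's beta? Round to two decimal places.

1.45

r̄p = 1.7167%,  r̄m = 1.2333%
Cov = Σ(rp − r̄p)(rm − r̄m) / 6 = 2.2094
Var(rm) = Σ(rm − r̄m)² / 6 = 1.5289
β = Cov / Var = 2.2094 / 1.5289 = 1.4451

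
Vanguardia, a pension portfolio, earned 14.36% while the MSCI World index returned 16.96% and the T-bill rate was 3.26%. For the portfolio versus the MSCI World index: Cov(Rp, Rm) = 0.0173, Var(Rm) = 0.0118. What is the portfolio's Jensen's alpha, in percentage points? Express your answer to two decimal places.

β = Cov / Var = 0.0173 / 0.0118 = 1.4661
E[R] = Rf + β(Rm − Rf) = 3.26% + 1.4661 × (16.96% − 3.26%) = 23.3456%
α = Rp − E[R] = 14.36% − 23.3456% = -8.9856

-8.99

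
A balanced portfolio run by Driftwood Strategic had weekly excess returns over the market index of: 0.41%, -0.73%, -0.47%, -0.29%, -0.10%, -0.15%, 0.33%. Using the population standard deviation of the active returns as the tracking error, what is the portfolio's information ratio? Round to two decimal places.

-0.38

μ = (0.41 − 0.73 − 0.47 − 0.29 − 0.1 − 0.15 + 0.33) / 7 = -1.000 / 7 = -0.1429%
Σ(r − μ)² = (0.41 − (-0.1429))² + (-0.73 − (-0.1429))² + (-0.47 − (-0.1429))² + … = 1.0045
σ = √[1.0045 / 7] = 0.3788%
IR = μ / tracking error = -0.1429 / 0.3788 = -0.3772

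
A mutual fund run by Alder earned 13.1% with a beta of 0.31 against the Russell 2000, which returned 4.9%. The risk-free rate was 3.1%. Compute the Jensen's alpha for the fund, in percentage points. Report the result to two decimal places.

CAPM expected return = Rf + β(Rm − Rf) = 3.1% + 0.31 × (4.9% − 3.1%) = 3.1 + 0.31 × 1.80 = 3.6580%
Jensen's α = Rp − E[R] = 13.1% − 3.6580% = 9.4420

9.44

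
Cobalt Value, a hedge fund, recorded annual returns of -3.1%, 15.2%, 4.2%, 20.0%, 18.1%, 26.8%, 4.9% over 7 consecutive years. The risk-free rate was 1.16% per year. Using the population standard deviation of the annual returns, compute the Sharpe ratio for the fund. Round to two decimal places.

Mean return μ = 86.10 / 7 = 12.3000%
Σ(r − μ)² = (-3.1 − 12.3000)² + (15.2 − 12.3000)² + … = 669.1200
σ = √[669.1200 / 7] = 9.7769%
Sharpe = (μ − rf) / σ = (12.3000 − 1.16) / 9.7769 = 11.1400 / 9.7769 = 1.1394

1.14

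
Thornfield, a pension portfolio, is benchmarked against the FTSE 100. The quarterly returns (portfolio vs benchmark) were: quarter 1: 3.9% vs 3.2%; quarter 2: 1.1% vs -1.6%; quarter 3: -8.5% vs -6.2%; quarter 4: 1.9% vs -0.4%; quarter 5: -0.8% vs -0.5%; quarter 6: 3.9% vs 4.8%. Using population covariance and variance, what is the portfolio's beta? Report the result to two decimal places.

r̄p = 0.2500%,  r̄m = -0.1167%
Cov = Σ(rp − r̄p)(rm − r̄m) / 6 = 13.6592
Var(rm) = Σ(rm − r̄m)² / 6 = 12.4347
β = Cov / Var = 13.6592 / 12.4347 = 1.0985

1.10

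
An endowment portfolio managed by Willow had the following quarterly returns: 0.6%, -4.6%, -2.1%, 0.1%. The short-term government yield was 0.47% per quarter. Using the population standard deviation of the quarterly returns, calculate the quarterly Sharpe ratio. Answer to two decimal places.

-0.96

μ = (0.6 − 4.6 − 2.1 + 0.1) / 4 = -1.5000%
Σ(r − μ)² = (0.6 − (-1.5000))² + (-4.6 − (-1.5000))² + (-2.1 − (-1.5000))² + … = 16.9400
σ = √[16.9400 / 4] = 2.0579%
Sharpe = (μ − rf) / σ = (-1.5000 − 0.47) / 2.0579 = -1.9700 / 2.0579 = -0.9573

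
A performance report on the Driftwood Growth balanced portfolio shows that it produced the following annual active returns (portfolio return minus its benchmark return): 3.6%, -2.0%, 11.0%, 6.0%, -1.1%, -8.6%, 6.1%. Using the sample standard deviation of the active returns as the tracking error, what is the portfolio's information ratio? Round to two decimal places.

r̄ = (3.6 − 2 + 11 + 6 − 1.1 − 8.6 + 6.1) / 7 = 2.1429%
Σ(r − r̄)² = (3.6 − 2.1429)² + (-2 − 2.1429)² + (11 − 2.1429)² + … = 254.1971
σ = √[254.1971 / 6] = 6.5089%
IR = r̄ / tracking error = 2.1429 / 6.5089 = 0.3292

0.33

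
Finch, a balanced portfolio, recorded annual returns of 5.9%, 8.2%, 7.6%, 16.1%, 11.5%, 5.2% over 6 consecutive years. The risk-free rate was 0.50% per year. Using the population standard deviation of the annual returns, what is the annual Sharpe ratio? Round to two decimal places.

2.30

r̄ = (5.9 + 8.2 + 7.6 + 16.1 + 11.5 + 5.2) / 6 = 54.50 / 6 = 9.0833%
Σ(r − r̄)² = (5.9 − 9.0833)² + (8.2 − 9.0833)² + … = 83.2683
σ = √[83.2683 / 6] = 3.7253%
Sharpe = (r̄ − rf) / σ = (9.0833 − 0.5) / 3.7253 = 8.5833 / 3.7253 = 2.3041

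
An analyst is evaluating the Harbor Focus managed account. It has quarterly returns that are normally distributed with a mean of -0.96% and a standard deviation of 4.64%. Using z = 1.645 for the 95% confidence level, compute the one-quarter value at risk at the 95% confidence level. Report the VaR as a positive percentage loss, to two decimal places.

VaR (as % loss) = −(μ − z·σ) = −(-0.96% − 1.645 × 4.64%) = −(-8.5928%) = 8.5928%

8.59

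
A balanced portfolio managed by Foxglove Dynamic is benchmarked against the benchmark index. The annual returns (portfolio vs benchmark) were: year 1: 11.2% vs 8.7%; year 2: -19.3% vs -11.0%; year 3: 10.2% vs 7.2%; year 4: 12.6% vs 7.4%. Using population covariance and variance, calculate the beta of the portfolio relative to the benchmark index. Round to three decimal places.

1.624

r̄p = 3.6750%,  r̄m = 3.0750%
Cov = Σ(rp − r̄p)(rm − r̄m) / 4 = 107.8044
Var(rm) = Σ(rm − r̄m)² / 4 = 66.3669
β = Cov / Var = 107.8044 / 66.3669 = 1.6244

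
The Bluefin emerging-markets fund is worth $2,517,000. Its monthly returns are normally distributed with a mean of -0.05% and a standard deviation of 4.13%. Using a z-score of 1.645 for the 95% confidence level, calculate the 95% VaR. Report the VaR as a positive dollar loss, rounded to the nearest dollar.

$172,260

Return at the 95% tail: μ − z·σ = -0.05% − 1.645 × 4.13% = -0.05 − 6.79385 = -6.84385%
VaR = −(-6.84385%) × $2,517,000 = 6.84385% × $2,517,000 = $172,260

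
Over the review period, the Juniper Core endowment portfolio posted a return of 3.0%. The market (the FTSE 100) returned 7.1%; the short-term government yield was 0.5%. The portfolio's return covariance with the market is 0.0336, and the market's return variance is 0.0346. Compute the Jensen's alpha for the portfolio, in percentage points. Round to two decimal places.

β = Cov / Var = 0.0336 / 0.0346 = 0.9711
E[R] = Rf + β(Rm − Rf) = 0.5% + 0.9711 × (7.1% − 0.5%) = 6.9093%
α = Rp − E[R] = 3.0% − 6.9093% = -3.9093

-3.91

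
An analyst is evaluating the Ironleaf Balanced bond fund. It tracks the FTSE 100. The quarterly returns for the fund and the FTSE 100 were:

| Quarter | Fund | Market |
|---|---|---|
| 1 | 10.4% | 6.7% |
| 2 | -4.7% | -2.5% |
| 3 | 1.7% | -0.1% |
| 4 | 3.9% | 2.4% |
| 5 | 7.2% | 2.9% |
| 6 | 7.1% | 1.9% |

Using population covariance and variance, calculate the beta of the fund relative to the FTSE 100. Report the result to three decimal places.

1.611

r̄p = 4.2667%,  r̄m = 1.8833%
Cov = Σ(rp − r̄p)(rm − r̄m) / 6 = 12.7961
Var(rm) = Σ(rm − r̄m)² / 6 = 7.9414
β = Cov / Var = 12.7961 / 7.9414 = 1.6113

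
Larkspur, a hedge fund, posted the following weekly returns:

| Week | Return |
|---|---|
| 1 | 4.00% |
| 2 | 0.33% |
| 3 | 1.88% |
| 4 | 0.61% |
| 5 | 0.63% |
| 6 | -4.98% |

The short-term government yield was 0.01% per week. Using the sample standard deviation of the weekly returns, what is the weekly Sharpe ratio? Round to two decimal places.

0.14

μ = (4 + 0.33 + 1.88 + 0.61 + 0.63 − 4.98) / 6 = 0.4117%
Sample std dev = √[44.1959 / 5] = 2.9731%
Sharpe = (μ − rf) / σ = (0.4117 − 0.01) / 2.9731 = 0.4017 / 2.9731 = 0.1351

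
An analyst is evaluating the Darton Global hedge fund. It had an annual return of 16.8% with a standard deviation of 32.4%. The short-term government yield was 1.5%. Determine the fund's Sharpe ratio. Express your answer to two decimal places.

Sharpe = (Rp − Rf) / σp = (16.8% − 1.5%) / 32.4% = 15.30% / 32.4% = 0.4722

0.47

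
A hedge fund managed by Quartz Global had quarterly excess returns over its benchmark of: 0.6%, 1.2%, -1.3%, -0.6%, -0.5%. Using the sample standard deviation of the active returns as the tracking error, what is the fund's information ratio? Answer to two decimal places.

-0.12

Mean return r̄ = -0.60 / 5 = -0.1200%
Σ(r − r̄)² = 4.0280; sample σ = √(4.0280/4) = 1.0035%
IR = r̄ / tracking error = -0.1200 / 1.0035 = -0.1196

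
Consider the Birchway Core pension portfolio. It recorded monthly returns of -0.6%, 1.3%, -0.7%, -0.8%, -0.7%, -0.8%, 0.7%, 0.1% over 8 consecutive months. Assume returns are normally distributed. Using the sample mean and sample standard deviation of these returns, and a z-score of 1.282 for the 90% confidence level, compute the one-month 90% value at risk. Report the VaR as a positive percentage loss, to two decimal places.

1.22

r̄ = (-0.6 + 1.3 − 0.7 − 0.8 − 0.7 − 0.8 + 0.7 + 0.1) / 8 = -1.50 / 8 = -0.1875%
Σ(r − r̄)² = (-0.6 − (-0.1875))² + (1.3 − (-0.1875))² + (-0.7 − (-0.1875))² + … = 4.5288
σ = √[4.5288 / 7] = 0.8043%
VaR = −(r̄ − z·σ) = −(-0.1875 − 1.282 × 0.8043) = −(-1.2186) = 1.2186%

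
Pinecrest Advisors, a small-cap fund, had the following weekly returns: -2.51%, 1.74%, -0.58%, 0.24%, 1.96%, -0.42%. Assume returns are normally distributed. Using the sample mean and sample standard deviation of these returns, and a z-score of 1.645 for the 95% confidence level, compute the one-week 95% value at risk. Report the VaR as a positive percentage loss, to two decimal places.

2.65

r̄ = (-2.51 + 1.74 − 0.58 + 0.24 + 1.96 − 0.42) / 6 = 0.430 / 6 = 0.0717%
Σ(r − r̄)² = (-2.51 − 0.0717)² + (1.74 − 0.0717)² + (-0.58 − 0.0717)² + … = 13.7089
sample σ = √(13.7089 / 5) = √2.7418 = 1.6558%
VaR = −(r̄ − z·σ) = −(0.0717 − 1.645 × 1.6558) = −(-2.6521) = 2.6521%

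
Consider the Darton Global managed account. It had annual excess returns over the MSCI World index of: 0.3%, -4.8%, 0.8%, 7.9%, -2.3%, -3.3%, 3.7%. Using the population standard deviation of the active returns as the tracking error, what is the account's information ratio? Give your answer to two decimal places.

r̄ = (0.3 − 4.8 + 0.8 + 7.9 − 2.3 − 3.3 + 3.7) / 7 = 0.3286%
Σ(r − r̄)² = 115.2943; population σ = √(115.2943/7) = 4.0584%
IR = r̄ / tracking error = 0.3286 / 4.0584 = 0.0810

0.08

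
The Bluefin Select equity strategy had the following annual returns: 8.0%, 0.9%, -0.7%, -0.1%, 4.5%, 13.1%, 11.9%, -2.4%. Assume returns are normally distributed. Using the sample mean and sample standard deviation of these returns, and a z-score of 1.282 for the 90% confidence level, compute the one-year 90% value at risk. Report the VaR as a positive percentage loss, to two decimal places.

Mean return r̄ = 35.20 / 8 = 4.4000%
Σ(r − r̄)² = (8 − 4.4000)² + (0.9 − 4.4000)² + (-0.7 − 4.4000)² + … = 249.6600
sample σ = √(249.6600 / 7) = √35.6657 = 5.9721%
VaR = −(r̄ − z·σ) = −(4.4000 − 1.282 × 5.9721) = −(-3.2562) = 3.2562%

3.26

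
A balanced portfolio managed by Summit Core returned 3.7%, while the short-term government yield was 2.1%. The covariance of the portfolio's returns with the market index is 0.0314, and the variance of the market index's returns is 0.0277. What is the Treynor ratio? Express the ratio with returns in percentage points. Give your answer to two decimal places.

β = Cov / Var = 0.0314 / 0.0277 = 1.1336
Treynor = (Rp − Rf) / β = (3.7% − 2.1%) / 1.1336 = 1.60 / 1.1336 = 1.4114

1.41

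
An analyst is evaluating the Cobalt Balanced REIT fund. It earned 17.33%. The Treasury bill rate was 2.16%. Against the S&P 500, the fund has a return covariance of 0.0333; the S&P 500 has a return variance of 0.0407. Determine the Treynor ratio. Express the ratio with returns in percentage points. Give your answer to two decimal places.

β = Cov / Var = 0.0333 / 0.0407 = 0.8182
Treynor = (Rp − Rf) / β = (17.33% − 2.16%) / 0.8182 = 15.17 / 0.8182 = 18.5407

18.54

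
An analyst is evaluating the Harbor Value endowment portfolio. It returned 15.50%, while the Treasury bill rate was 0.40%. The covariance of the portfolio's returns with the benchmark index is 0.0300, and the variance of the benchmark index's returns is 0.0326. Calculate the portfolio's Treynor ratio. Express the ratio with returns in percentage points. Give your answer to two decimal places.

β = Cov / Var = 0.0300 / 0.0326 = 0.9202
Treynor = (Rp − Rf) / β = (15.50% − 0.40%) / 0.9202 = 15.10 / 0.9202 = 16.4095

16.41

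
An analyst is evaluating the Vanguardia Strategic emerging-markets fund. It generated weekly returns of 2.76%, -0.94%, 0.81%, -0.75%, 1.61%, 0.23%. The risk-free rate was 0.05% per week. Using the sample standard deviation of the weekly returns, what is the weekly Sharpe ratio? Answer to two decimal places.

μ = (2.76 − 0.94 + 0.81 − 0.75 + 1.61 + 0.23) / 6 = 3.720 / 6 = 0.6200%
Σ(r − μ)² = (2.76 − 0.6200)² + (-0.94 − 0.6200)² + … = 10.0584
σ = √[10.0584 / 5] = 1.4183%
Sharpe = (μ − rf) / σ = (0.6200 − 0.05) / 1.4183 = 0.5700 / 1.4183 = 0.4019

0.40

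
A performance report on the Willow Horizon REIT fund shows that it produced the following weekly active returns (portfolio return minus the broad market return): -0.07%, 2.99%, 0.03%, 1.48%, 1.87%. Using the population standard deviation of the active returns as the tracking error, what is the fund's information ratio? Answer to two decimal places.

μ = (-0.07 + 2.99 + 0.03 + 1.48 + 1.87) / 5 = 1.2600%
Σ(r − μ)² = (-0.07 − 1.2600)² + (2.99 − 1.2600)² + … = 6.6952
population σ = √(6.6952 / 5) = √1.3390 = 1.1572%
IR = μ / tracking error = 1.2600 / 1.1572 = 1.0888

1.09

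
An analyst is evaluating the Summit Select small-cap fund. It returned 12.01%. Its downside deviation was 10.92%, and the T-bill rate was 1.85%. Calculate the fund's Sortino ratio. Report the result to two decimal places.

Sortino = (Rp − Rf) / σd = (12.01% − 1.85%) / 10.92% = 10.16% / 10.92% = 0.9304

0.93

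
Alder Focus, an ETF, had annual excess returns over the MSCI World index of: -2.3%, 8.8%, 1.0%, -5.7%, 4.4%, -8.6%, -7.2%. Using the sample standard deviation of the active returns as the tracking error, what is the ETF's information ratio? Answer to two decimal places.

-0.21

Mean return μ = -9.60 / 7 = -1.3714%
Σ(r − μ)² = (-2.3 − (-1.3714))² + (8.8 − (-1.3714))² + … = 248.2143
sample σ = √(248.2143 / 6) = √41.3691 = 6.4319%
IR = μ / tracking error = -1.3714 / 6.4319 = -0.2132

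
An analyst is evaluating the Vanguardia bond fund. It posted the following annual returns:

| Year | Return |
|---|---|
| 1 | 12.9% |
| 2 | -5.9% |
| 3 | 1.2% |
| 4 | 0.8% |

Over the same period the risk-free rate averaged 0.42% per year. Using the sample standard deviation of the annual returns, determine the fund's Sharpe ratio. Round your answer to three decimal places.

r̄ = (12.9 − 5.9 + 1.2 + 0.8) / 4 = 2.2500%
Σ(r − r̄)² = (12.9 − 2.2500)² + (-5.9 − 2.2500)² + … = 183.0500
sample σ = √(183.0500 / 3) = √61.0167 = 7.8113%
Sharpe = (r̄ − rf) / σ = (2.2500 − 0.42) / 7.8113 = 1.8300 / 7.8113 = 0.2343

0.234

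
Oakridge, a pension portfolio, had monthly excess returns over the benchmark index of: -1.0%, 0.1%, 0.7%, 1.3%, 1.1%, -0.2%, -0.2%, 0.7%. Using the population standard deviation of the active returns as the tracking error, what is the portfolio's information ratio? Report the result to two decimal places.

0.43

Mean return r̄ = 2.50 / 8 = 0.3125%
Population std dev = √[4.1888 / 8] = 0.7236%
IR = r̄ / tracking error = 0.3125 / 0.7236 = 0.4319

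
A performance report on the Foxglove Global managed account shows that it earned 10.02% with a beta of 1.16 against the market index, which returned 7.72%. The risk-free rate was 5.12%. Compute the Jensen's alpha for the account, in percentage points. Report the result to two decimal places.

1.88

CAPM expected return = Rf + β(Rm − Rf) = 5.12% + 1.16 × (7.72% − 5.12%) = 5.12 + 1.16 × 2.60 = 8.1360%
Jensen's α = Rp − E[R] = 10.02% − 8.1360% = 1.8840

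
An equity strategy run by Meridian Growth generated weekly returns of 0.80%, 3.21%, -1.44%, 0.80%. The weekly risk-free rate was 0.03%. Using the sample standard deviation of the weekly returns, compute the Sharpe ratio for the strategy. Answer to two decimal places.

0.43

r̄ = (0.8 + 3.21 − 1.44 + 0.8) / 4 = 0.8425%
Sample std dev = √[10.8185 / 3] = 1.8990%
Sharpe = (r̄ − rf) / σ = (0.8425 − 0.03) / 1.8990 = 0.8125 / 1.8990 = 0.4279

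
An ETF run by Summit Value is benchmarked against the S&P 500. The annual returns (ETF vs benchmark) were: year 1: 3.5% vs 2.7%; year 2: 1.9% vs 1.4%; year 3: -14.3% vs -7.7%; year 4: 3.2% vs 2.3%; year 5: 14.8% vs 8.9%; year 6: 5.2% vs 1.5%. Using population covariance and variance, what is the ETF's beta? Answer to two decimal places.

r̄p = 2.3833%,  r̄m = 1.5167%
Cov = Σ(rp − r̄p)(rm − r̄m) / 6 = 41.2353
Var(rm) = Σ(rm − r̄m)² / 6 = 23.5814
β = Cov / Var = 41.2353 / 23.5814 = 1.7486

1.75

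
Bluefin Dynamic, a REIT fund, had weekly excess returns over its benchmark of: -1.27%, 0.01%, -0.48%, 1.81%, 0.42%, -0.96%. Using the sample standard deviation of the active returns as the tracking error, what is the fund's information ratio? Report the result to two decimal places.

Mean return r̄ = -0.470 / 6 = -0.0783%
Σ(r − r̄)² = 6.1807; sample σ = √(6.1807/5) = 1.1118%
IR = r̄ / tracking error = -0.0783 / 1.1118 = -0.0704

-0.07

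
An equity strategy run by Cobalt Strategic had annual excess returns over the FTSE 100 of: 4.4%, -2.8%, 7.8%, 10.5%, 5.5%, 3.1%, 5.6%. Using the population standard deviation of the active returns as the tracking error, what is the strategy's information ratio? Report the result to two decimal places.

r̄ = (4.4 − 2.8 + 7.8 + 10.5 + 5.5 + 3.1 + 5.6) / 7 = 34.10 / 7 = 4.8714%
Σ(r − r̄)² = (4.4 − 4.8714)² + (-2.8 − 4.8714)² + … = 103.3943
population σ = √(103.3943 / 7) = √14.7706 = 3.8433%
IR = r̄ / tracking error = 4.8714 / 3.8433 = 1.2675

1.27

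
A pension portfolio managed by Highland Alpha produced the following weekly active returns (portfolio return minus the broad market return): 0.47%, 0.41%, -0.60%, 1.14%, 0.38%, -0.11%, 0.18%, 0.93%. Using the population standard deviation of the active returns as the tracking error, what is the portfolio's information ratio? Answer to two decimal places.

r̄ = (0.47 + 0.41 − 0.6 + 1.14 + 0.38 − 0.11 + 0.18 + 0.93) / 8 = 2.800 / 8 = 0.3500%
Σ(r − r̄)² = 2.1224; population σ = √(2.1224/8) = 0.5151%
IR = r̄ / tracking error = 0.3500 / 0.5151 = 0.6795

0.68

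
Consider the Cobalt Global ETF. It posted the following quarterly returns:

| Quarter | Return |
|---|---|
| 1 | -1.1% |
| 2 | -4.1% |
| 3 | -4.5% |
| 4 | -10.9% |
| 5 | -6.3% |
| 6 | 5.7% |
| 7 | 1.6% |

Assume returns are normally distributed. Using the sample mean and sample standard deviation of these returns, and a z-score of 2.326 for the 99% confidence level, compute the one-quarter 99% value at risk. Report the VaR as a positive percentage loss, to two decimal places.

Mean return r̄ = -19.60 / 7 = -2.8000%
Σ(r − r̄)² = (-1.1 − (-2.8000))² + (-4.1 − (-2.8000))² + … = 176.9400
sample σ = √(176.9400 / 6) = √29.4900 = 5.4305%
VaR = −(r̄ − z·σ) = −(-2.8000 − 2.326 × 5.4305) = −(-15.4313) = 15.4313%

15.43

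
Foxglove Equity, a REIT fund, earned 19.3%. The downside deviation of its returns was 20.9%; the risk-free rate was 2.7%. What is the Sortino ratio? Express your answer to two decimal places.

0.79

Sortino = (Rp − Rf) / σd = (19.3% − 2.7%) / 20.9% = 16.60% / 20.9% = 0.7943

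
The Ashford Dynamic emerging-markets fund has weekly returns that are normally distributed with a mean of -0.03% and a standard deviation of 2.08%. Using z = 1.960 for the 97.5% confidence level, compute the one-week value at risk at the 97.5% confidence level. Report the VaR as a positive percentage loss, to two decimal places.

4.11

VaR (as % loss) = −(μ − z·σ) = −(-0.03% − 1.960 × 2.08%) = −(-4.1068%) = 4.1068%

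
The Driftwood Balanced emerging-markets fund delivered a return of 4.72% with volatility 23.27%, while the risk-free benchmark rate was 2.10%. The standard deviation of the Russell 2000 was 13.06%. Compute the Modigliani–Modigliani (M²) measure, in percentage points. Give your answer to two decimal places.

3.57

Sharpe = (Rp − Rf) / σp = (4.72% − 2.10%) / 23.27% = 0.1126
M² = Rf + Sharpe × σm = 2.10% + 0.1126 × 13.06% = 3.5706%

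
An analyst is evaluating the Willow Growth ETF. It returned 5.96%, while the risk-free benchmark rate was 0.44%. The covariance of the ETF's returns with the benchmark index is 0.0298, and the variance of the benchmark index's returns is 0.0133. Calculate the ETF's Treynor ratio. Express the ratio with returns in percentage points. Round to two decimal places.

2.46

β = Cov / Var = 0.0298 / 0.0133 = 2.2406
Treynor = (Rp − Rf) / β = (5.96% − 0.44%) / 2.2406 = 5.52 / 2.2406 = 2.4636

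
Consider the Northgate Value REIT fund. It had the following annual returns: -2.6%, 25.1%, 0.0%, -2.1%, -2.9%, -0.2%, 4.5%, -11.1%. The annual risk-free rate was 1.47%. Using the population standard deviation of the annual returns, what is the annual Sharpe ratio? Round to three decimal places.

-0.013

Mean return r̄ = 10.70 / 8 = 1.3375%
Population std dev = √[778.7788 / 8] = 9.8665%
Sharpe = (r̄ − rf) / σ = (1.3375 − 1.47) / 9.8665 = -0.1325 / 9.8665 = -0.0134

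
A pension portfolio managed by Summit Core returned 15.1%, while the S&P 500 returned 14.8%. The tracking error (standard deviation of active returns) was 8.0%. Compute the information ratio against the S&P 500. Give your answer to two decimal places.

0.04

IR = (Rp − Rb) / TE = (15.1% − 14.8%) / 8.0% = 0.30% / 8.0% = 0.0375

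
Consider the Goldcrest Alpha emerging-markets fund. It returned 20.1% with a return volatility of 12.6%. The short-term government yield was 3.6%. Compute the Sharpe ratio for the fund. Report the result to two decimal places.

1.31

Sharpe = (Rp − Rf) / σp = (20.1% − 3.6%) / 12.6% = 16.50% / 12.6% = 1.3095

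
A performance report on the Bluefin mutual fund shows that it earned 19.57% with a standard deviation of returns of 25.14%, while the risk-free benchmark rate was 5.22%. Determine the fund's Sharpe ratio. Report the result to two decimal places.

Sharpe = (Rp − Rf) / σp = (19.57% − 5.22%) / 25.14% = 14.35% / 25.14% = 0.5708

0.57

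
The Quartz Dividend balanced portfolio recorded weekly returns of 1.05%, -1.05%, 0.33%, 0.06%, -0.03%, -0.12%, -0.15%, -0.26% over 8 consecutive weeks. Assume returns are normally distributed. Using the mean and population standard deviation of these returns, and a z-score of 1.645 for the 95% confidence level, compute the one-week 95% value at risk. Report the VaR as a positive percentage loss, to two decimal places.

Mean return r̄ = -0.170 / 8 = -0.0213%
Population std dev = √[2.4193 / 8] = 0.5499%
VaR = −(r̄ − z·σ) = −(-0.0213 − 1.645 × 0.5499) = −(-0.9259) = 0.9259%

0.93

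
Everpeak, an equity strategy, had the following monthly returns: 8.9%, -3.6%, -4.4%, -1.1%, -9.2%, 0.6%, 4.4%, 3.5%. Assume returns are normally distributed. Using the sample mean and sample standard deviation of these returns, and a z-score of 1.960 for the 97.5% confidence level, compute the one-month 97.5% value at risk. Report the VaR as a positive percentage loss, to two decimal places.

11.33

Mean return r̄ = -0.90 / 8 = -0.1125%
Σ(r − r̄)² = (8.9 − (-0.1125))² + (-3.6 − (-0.1125))² + (-4.4 − (-0.1125))² + … = 229.2488
σ = √[229.2488 / 7] = 5.7227%
VaR = −(r̄ − z·σ) = −(-0.1125 − 1.960 × 5.7227) = −(-11.3290) = 11.3290%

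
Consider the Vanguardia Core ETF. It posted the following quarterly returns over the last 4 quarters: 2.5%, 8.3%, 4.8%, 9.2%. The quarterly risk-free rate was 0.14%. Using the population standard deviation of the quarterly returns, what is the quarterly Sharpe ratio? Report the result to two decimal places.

2.25

μ = (2.5 + 8.3 + 4.8 + 9.2) / 4 = 24.80 / 4 = 6.2000%
Population σ = √[Σ(r − μ)² / 4] = √[29.0600 / 4] = √7.2650 = 2.6954%
Sharpe = (μ − rf) / σ = (6.2000 − 0.14) / 2.6954 = 6.0600 / 2.6954 = 2.2483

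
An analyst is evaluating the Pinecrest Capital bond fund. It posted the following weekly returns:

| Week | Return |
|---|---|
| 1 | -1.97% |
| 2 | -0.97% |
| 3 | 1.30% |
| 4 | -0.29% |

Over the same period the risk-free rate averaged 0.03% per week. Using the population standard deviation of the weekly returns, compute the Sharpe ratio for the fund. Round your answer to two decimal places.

-0.43

μ = (-1.97 − 0.97 + 1.3 − 0.29) / 4 = -1.930 / 4 = -0.4825%
Population std dev = √[5.6647 / 4] = 1.1900%
Sharpe = (μ − rf) / σ = (-0.4825 − 0.03) / 1.1900 = -0.5125 / 1.1900 = -0.4307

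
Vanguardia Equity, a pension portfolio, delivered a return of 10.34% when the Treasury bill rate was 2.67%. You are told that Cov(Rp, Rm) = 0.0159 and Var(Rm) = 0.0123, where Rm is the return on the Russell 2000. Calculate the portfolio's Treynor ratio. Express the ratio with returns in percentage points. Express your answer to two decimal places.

5.93

β = Cov / Var = 0.0159 / 0.0123 = 1.2927
Treynor = (Rp − Rf) / β = (10.34% − 2.67%) / 1.2927 = 7.67 / 1.2927 = 5.9333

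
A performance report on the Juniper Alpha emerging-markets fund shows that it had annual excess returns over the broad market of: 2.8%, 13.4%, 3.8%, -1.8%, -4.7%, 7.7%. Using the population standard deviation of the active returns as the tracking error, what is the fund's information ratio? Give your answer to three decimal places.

0.595

μ = (2.8 + 13.4 + 3.8 − 1.8 − 4.7 + 7.7) / 6 = 3.5333%
Population std dev = √[211.5533 / 6] = 5.9379%
IR = μ / tracking error = 3.5333 / 5.9379 = 0.5950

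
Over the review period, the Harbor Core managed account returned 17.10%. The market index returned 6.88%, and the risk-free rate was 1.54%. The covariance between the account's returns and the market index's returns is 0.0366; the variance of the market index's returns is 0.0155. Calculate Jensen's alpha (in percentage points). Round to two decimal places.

2.95

β = Cov / Var = 0.0366 / 0.0155 = 2.3613
E[R] = Rf + β(Rm − Rf) = 1.54% + 2.3613 × (6.88% − 1.54%) = 14.1493%
α = Rp − E[R] = 17.10% − 14.1493% = 2.9507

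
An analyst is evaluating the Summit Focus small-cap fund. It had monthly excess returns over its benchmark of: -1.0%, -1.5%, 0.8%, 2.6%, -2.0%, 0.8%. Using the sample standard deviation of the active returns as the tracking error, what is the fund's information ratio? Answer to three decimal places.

-0.029

r̄ = (-1 − 1.5 + 0.8 + 2.6 − 2 + 0.8) / 6 = -0.0500%
Σ(r − r̄)² = 15.2750; sample σ = √(15.2750/5) = 1.7479%
IR = r̄ / tracking error = -0.0500 / 1.7479 = -0.0286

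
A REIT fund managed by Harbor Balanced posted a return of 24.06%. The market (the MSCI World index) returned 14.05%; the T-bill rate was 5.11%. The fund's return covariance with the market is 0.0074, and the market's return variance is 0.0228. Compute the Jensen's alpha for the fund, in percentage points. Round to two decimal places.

16.05

β = Cov / Var = 0.0074 / 0.0228 = 0.3246
E[R] = Rf + β(Rm − Rf) = 5.11% + 0.3246 × (14.05% − 5.11%) = 8.0119%
α = Rp − E[R] = 24.06% − 8.0119% = 16.0481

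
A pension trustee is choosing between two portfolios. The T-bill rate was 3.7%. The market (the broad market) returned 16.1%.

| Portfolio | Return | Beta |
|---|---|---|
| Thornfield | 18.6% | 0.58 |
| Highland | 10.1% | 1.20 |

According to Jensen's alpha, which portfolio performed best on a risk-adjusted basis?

Thornfield

Thornfield: α = 18.6% − [3.7% + 0.58 × (16.1% − 3.7%)] = 7.708
Highland: α = 10.1% − [3.7% + 1.20 × (16.1% − 3.7%)] = -8.480
Highest: Thornfield (7.708).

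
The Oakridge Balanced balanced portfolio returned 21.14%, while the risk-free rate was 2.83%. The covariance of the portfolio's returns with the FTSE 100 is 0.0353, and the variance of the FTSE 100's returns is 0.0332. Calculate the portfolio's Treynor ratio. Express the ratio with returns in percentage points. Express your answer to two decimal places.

17.22

β = Cov / Var = 0.0353 / 0.0332 = 1.0633
Treynor = (Rp − Rf) / β = (21.14% − 2.83%) / 1.0633 = 18.31 / 1.0633 = 17.2200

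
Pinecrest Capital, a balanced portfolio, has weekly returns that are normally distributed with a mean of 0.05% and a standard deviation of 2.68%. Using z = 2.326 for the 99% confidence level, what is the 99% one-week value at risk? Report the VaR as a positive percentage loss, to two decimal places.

VaR (as % loss) = −(μ − z·σ) = −(0.05% − 2.326 × 2.68%) = −(-6.18368%) = 6.18368%

6.18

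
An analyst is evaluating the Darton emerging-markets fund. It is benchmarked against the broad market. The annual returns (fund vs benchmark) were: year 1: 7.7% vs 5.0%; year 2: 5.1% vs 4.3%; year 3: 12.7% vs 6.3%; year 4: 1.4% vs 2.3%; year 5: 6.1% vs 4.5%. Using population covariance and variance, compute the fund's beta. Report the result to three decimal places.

2.781

r̄p = 6.6000%,  r̄m = 4.4800%
Cov = Σ(rp − r̄p)(rm − r̄m) / 5 = 4.6540
Var(rm) = Σ(rm − r̄m)² / 5 = 1.6736
β = Cov / Var = 4.6540 / 1.6736 = 2.7808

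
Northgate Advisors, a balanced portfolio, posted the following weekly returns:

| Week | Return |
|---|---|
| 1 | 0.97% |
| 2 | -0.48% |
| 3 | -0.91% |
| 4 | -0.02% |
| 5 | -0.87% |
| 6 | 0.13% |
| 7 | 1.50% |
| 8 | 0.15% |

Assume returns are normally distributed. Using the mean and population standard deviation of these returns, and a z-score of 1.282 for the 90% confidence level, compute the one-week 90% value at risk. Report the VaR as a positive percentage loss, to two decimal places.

0.96

Mean return μ = 0.470 / 8 = 0.0588%
Population std dev = √[5.0185 / 8] = 0.7920%
VaR = −(μ − z·σ) = −(0.0588 − 1.282 × 0.7920) = −(-0.9565) = 0.9565%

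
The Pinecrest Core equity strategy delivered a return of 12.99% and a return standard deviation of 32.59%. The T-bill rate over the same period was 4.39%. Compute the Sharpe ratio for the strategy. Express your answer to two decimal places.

Sharpe = (Rp − Rf) / σp = (12.99% − 4.39%) / 32.59% = 8.60% / 32.59% = 0.2639

0.26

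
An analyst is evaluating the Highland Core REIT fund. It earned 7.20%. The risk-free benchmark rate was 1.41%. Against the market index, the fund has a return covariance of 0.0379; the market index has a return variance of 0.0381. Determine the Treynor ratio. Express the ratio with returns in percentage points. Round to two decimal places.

β = Cov / Var = 0.0379 / 0.0381 = 0.9948
Treynor = (Rp − Rf) / β = (7.20% − 1.41%) / 0.9948 = 5.79 / 0.9948 = 5.8203

5.82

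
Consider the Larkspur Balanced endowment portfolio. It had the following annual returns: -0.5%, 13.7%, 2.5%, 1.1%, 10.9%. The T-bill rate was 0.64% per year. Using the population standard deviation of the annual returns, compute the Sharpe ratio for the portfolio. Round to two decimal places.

μ = (-0.5 + 13.7 + 2.5 + 1.1 + 10.9) / 5 = 27.70 / 5 = 5.5400%
Σ(r − μ)² = (-0.5 − 5.5400)² + (13.7 − 5.5400)² + … = 160.7520
population σ = √(160.7520 / 5) = √32.1504 = 5.6701%
Sharpe = (μ − rf) / σ = (5.5400 − 0.64) / 5.6701 = 4.9000 / 5.6701 = 0.8642

0.86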